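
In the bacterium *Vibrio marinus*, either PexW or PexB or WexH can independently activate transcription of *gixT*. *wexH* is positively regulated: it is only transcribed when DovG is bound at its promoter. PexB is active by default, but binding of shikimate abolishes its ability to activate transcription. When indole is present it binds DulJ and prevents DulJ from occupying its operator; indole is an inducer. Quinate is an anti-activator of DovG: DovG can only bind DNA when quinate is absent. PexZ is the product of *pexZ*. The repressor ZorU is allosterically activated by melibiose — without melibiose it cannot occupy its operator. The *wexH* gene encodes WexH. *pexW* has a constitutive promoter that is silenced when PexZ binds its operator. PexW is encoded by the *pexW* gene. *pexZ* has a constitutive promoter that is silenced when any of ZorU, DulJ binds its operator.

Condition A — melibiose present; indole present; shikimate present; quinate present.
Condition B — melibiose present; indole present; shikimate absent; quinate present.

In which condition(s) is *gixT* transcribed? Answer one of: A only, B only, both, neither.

Condition A:
Melibiose is present, so ZorU is active.
Indole is present, so DulJ is inactive.
With repressor ZorU bound, *pexZ* is not transcribed.
So PexZ is not produced.
With no repressor bound, *pexW* is transcribed.
So PexW is produced and active.
Shikimate is present, so PexB is inactive.
Quinate is present, so DovG is inactive.
Required activator DovG is absent, so *wexH* is not transcribed.
So WexH is not produced.
Activator PexW is present, so *gixT* is transcribed.
→ *gixT* is ON in A.
Condition B:
Melibiose is present, so ZorU is active.
Indole is present, so DulJ is inactive.
With repressor ZorU bound, *pexZ* is not transcribed.
So PexZ is not produced.
With no repressor bound, *pexW* is transcribed.
So PexW is produced and active.
Shikimate is absent, so PexB is active.
Quinate is present, so DovG is inactive.
Required activator DovG is absent, so *wexH* is not transcribed.
So WexH is not produced.
Activator PexW is present, so *gixT* is transcribed.
→ *gixT* is ON in B.

both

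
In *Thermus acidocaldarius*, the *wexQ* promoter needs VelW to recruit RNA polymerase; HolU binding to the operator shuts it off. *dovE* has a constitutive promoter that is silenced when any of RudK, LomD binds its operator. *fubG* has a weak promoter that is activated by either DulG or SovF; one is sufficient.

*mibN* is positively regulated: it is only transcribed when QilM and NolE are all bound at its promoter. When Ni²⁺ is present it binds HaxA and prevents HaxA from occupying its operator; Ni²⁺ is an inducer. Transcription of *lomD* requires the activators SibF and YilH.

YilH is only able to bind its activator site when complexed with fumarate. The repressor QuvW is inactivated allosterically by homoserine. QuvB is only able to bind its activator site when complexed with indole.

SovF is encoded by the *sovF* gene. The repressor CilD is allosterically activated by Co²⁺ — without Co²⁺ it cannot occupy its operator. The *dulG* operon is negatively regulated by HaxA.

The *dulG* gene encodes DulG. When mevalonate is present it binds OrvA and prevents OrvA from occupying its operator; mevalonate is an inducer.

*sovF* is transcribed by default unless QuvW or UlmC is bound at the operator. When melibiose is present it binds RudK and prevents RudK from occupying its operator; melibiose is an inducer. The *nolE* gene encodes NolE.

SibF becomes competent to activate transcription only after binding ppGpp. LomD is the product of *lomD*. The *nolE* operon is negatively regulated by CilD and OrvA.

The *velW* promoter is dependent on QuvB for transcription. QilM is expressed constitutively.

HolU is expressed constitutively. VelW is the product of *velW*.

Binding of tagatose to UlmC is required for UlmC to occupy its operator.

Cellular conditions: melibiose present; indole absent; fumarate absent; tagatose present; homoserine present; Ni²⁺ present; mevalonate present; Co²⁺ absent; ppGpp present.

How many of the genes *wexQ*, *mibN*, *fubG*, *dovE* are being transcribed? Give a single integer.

Indole is absent, so QuvB is inactive.
Required activator QuvB is absent, so *velW* is not transcribed.
So VelW is not produced.
HolU is produced constitutively and is active.
With repressor HolU bound, *wexQ* is not transcribed.
→ *wexQ* is OFF.
QilM is produced constitutively and is active.
Co²⁺ is absent, so CilD is inactive.
Mevalonate is present, so OrvA is inactive.
With no repressor bound, *nolE* is transcribed.
So NolE is produced and active.
No repressor is bound and QilM and NolE are active, so *mibN* is transcribed.
→ *mibN* is ON.
Ni²⁺ is present, so HaxA is inactive.
With no repressor bound, *dulG* is transcribed.
So DulG is produced and active.
Homoserine is present, so QuvW is inactive.
Tagatose is present, so UlmC is active.
With repressor UlmC bound, *sovF* is not transcribed.
So SovF is not produced.
Activator DulG is present, so *fubG* is transcribed.
→ *fubG* is ON.
Melibiose is present, so RudK is inactive.
ppGpp is present, so SibF is active.
Fumarate is absent, so YilH is inactive.
Required activator YilH is absent, so *lomD* is not transcribed.
So LomD is not produced.
With no repressor bound, *dovE* is transcribed.
→ *dovE* is ON.
3 of the 4 genes are transcribed.

3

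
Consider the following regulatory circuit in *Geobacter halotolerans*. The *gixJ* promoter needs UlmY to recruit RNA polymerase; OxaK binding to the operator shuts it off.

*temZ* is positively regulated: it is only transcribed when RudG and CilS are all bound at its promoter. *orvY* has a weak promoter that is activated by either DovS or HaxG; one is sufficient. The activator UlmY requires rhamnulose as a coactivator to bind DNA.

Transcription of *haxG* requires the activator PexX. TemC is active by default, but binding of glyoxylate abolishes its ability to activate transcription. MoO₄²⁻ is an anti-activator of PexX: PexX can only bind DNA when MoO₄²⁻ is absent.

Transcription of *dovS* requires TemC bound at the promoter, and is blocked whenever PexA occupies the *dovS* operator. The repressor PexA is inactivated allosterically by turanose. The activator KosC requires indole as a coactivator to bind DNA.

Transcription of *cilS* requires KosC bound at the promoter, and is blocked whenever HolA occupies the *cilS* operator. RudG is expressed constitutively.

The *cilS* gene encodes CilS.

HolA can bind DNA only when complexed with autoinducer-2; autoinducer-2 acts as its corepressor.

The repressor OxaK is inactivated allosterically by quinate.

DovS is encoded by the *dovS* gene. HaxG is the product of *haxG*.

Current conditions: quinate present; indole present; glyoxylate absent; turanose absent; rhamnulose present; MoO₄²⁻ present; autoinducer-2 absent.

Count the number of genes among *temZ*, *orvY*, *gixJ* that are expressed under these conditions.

2

RudG is produced constitutively and is active.
Indole is present, so KosC is active.
Autoinducer-2 is absent, so HolA is inactive.
No repressor is bound and KosC is active, so *cilS* is transcribed.
So CilS is produced and active.
No repressor is bound and RudG and CilS are active, so *temZ* is transcribed.
→ *temZ* is ON.
Glyoxylate is absent, so TemC is active.
Turanose is absent, so PexA is active.
With repressor PexA bound, *dovS* is not transcribed.
So DovS is not produced.
MoO₄²⁻ is present, so PexX is inactive.
Required activator PexX is absent, so *haxG* is not transcribed.
So HaxG is not produced.
No activator is available at the *orvY* promoter, so *orvY* is not transcribed.
→ *orvY* is OFF.
Rhamnulose is present, so UlmY is active.
Quinate is present, so OxaK is inactive.
No repressor is bound and UlmY is active, so *gixJ* is transcribed.
→ *gixJ* is ON.
2 of the 3 genes are transcribed.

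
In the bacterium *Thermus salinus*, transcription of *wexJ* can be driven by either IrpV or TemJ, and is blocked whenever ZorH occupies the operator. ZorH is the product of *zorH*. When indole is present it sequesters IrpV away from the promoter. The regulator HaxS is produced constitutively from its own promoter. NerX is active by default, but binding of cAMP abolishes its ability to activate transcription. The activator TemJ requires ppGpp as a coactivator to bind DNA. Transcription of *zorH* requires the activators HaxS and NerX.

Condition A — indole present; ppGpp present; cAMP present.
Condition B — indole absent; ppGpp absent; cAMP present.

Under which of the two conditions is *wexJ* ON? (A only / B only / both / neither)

Condition A:
Indole is present, so IrpV is inactive.
ppGpp is present, so TemJ is active.
HaxS is produced constitutively and is active.
cAMP is present, so NerX is inactive.
Required activator NerX is absent, so *zorH* is not transcribed.
So ZorH is not produced.
Activator TemJ is present, so *wexJ* is transcribed.
→ *wexJ* is ON in A.
Condition B:
Indole is absent, so IrpV is active.
ppGpp is absent, so TemJ is inactive.
HaxS is produced constitutively and is active.
cAMP is present, so NerX is inactive.
Required activator NerX is absent, so *zorH* is not transcribed.
So ZorH is not produced.
Activator IrpV is present, so *wexJ* is transcribed.
→ *wexJ* is ON in B.

both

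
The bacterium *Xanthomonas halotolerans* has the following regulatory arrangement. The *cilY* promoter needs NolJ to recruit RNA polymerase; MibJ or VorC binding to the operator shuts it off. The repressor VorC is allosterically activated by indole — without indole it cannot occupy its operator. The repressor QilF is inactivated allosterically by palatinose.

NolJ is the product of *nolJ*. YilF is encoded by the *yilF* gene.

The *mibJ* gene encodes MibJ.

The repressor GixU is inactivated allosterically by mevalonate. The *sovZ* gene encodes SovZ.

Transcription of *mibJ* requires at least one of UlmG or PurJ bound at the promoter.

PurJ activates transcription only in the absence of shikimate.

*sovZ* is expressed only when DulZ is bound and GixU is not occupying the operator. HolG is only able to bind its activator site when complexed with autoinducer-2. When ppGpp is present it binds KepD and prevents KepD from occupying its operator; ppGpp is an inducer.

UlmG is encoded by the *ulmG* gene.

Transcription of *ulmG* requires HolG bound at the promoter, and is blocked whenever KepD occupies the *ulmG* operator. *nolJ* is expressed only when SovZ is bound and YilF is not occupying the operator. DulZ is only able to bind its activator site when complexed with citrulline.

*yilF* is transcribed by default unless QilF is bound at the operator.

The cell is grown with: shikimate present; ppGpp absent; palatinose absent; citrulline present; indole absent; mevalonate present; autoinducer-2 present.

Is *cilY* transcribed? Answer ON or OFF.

ON

Mevalonate is present, so GixU is inactive.
Citrulline is present, so DulZ is active.
No repressor is bound and DulZ is active, so *sovZ* is transcribed.
So SovZ is produced and active.
Palatinose is absent, so QilF is active.
With repressor QilF bound, *yilF* is not transcribed.
So YilF is not produced.
No repressor is bound and SovZ is active, so *nolJ* is transcribed.
So NolJ is produced and active.
Autoinducer-2 is present, so HolG is active.
ppGpp is absent, so KepD is active.
With repressor KepD bound, *ulmG* is not transcribed.
So UlmG is not produced.
Shikimate is present, so PurJ is inactive.
No activator is available at the *mibJ* promoter, so *mibJ* is not transcribed.
So MibJ is not produced.
Indole is absent, so VorC is inactive.
No repressor is bound and NolJ is active, so *cilY* is transcribed.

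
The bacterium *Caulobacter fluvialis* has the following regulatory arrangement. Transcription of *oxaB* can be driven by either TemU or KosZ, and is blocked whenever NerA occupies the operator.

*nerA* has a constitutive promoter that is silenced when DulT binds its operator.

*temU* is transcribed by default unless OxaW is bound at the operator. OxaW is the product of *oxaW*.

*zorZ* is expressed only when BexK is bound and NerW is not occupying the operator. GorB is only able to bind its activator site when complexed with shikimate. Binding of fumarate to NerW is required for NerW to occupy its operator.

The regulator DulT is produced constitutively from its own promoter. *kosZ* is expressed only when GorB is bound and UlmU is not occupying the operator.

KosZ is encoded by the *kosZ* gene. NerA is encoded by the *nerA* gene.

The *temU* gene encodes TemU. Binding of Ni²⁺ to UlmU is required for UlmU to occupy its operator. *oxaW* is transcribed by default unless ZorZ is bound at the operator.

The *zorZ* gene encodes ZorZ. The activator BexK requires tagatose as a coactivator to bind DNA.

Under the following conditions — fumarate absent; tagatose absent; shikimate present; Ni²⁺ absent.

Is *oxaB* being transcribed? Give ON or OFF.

Fumarate is absent, so NerW is inactive.
Tagatose is absent, so BexK is inactive.
Required activator BexK is absent, so *zorZ* is not transcribed.
So ZorZ is not produced.
With no repressor bound, *oxaW* is transcribed.
So OxaW is produced and active.
With repressor OxaW bound, *temU* is not transcribed.
So TemU is not produced.
DulT is produced constitutively and is active.
With repressor DulT bound, *nerA* is not transcribed.
So NerA is not produced.
Shikimate is present, so GorB is active.
Ni²⁺ is absent, so UlmU is inactive.
No repressor is bound and GorB is active, so *kosZ* is transcribed.
So KosZ is produced and active.
Activator KosZ is present, so *oxaB* is transcribed.

ON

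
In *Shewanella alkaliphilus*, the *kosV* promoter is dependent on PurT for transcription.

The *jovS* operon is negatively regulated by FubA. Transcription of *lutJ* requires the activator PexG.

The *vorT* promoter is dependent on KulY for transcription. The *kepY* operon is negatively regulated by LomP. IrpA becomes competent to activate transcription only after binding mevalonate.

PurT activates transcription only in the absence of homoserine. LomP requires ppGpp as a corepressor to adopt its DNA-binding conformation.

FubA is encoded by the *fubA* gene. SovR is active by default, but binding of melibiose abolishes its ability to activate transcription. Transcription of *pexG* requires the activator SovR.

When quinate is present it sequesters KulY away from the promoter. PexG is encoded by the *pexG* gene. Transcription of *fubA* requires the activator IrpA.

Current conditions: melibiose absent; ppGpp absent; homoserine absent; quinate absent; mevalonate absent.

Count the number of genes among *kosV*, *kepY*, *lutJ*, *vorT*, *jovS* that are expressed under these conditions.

5

Homoserine is absent, so PurT is active.
No repressor is bound and PurT is active, so *kosV* is transcribed.
→ *kosV* is ON.
ppGpp is absent, so LomP is inactive.
With no repressor bound, *kepY* is transcribed.
→ *kepY* is ON.
Melibiose is absent, so SovR is active.
No repressor is bound and SovR is active, so *pexG* is transcribed.
So PexG is produced and active.
No repressor is bound and PexG is active, so *lutJ* is transcribed.
→ *lutJ* is ON.
Quinate is absent, so KulY is active.
No repressor is bound and KulY is active, so *vorT* is transcribed.
→ *vorT* is ON.
Mevalonate is absent, so IrpA is inactive.
Required activator IrpA is absent, so *fubA* is not transcribed.
So FubA is not produced.
With no repressor bound, *jovS* is transcribed.
→ *jovS* is ON.
5 of the 5 genes are transcribed.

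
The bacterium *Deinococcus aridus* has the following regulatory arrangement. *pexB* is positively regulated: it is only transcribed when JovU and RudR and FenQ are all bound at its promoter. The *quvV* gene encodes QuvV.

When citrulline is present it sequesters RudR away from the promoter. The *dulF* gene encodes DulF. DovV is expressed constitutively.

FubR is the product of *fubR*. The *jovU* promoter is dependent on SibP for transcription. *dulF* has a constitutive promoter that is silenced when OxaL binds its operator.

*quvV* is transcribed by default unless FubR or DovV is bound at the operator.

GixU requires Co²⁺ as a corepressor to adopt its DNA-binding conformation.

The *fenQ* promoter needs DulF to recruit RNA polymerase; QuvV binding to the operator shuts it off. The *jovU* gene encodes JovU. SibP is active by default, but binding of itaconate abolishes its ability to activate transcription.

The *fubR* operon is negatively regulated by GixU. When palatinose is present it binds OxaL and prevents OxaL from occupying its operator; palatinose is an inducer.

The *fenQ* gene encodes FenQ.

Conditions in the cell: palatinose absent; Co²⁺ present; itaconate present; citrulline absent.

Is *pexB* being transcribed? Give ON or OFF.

OFF

Itaconate is present, so SibP is inactive.
Required activator SibP is absent, so *jovU* is not transcribed.
So JovU is not produced.
Citrulline is absent, so RudR is active.
Co²⁺ is present, so GixU is active.
With repressor GixU bound, *fubR* is not transcribed.
So FubR is not produced.
DovV is produced constitutively and is active.
With repressor DovV bound, *quvV* is not transcribed.
So QuvV is not produced.
Palatinose is absent, so OxaL is active.
With repressor OxaL bound, *dulF* is not transcribed.
So DulF is not produced.
Required activator DulF is absent, so *fenQ* is not transcribed.
So FenQ is not produced.
Required activator JovU is absent, so *pexB* is not transcribed.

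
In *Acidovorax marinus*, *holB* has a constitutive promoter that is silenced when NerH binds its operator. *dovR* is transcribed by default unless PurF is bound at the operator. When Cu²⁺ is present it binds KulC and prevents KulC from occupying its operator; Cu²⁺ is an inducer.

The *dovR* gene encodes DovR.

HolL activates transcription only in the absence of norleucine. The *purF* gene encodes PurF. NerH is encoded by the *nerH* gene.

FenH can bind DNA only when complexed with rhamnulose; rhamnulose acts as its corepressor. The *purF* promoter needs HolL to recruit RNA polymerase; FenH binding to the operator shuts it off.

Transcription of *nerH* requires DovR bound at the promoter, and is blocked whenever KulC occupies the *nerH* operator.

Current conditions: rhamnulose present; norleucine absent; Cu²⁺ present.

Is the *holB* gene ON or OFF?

Norleucine is absent, so HolL is active.
Rhamnulose is present, so FenH is active.
With repressor FenH bound, *purF* is not transcribed.
So PurF is not produced.
With no repressor bound, *dovR* is transcribed.
So DovR is produced and active.
Cu²⁺ is present, so KulC is inactive.
No repressor is bound and DovR is active, so *nerH* is transcribed.
So NerH is produced and active.
With repressor NerH bound, *holB* is not transcribed.

OFF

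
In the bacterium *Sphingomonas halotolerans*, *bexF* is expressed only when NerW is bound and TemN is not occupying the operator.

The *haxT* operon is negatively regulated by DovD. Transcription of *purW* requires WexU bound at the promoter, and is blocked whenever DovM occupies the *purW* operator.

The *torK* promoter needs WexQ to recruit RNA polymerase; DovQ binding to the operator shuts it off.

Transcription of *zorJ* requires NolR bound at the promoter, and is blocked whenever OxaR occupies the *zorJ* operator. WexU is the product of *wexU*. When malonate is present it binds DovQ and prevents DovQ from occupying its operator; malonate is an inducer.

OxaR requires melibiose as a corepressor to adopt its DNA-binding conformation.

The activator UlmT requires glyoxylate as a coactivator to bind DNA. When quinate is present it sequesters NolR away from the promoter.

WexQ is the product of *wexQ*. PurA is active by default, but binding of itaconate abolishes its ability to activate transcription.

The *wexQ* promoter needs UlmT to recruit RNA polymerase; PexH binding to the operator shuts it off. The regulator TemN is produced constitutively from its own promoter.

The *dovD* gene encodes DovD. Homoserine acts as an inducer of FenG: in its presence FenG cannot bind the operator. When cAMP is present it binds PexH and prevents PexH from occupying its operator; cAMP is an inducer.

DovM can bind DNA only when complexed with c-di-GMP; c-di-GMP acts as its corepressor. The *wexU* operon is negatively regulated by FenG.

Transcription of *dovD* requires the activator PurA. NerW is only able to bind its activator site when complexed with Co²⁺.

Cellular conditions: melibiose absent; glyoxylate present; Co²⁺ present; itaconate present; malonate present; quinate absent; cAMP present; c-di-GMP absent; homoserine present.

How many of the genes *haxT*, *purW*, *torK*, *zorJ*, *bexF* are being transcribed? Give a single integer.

Itaconate is present, so PurA is inactive.
Required activator PurA is absent, so *dovD* is not transcribed.
So DovD is not produced.
With no repressor bound, *haxT* is transcribed.
→ *haxT* is ON.
Homoserine is present, so FenG is inactive.
With no repressor bound, *wexU* is transcribed.
So WexU is produced and active.
c-di-GMP is absent, so DovM is inactive.
No repressor is bound and WexU is active, so *purW* is transcribed.
→ *purW* is ON.
Glyoxylate is present, so UlmT is active.
cAMP is present, so PexH is inactive.
No repressor is bound and UlmT is active, so *wexQ* is transcribed.
So WexQ is produced and active.
Malonate is present, so DovQ is inactive.
No repressor is bound and WexQ is active, so *torK* is transcribed.
→ *torK* is ON.
Quinate is absent, so NolR is active.
Melibiose is absent, so OxaR is inactive.
No repressor is bound and NolR is active, so *zorJ* is transcribed.
→ *zorJ* is ON.
TemN is produced constitutively and is active.
Co²⁺ is present, so NerW is active.
With repressor TemN bound, *bexF* is not transcribed.
→ *bexF* is OFF.
4 of the 5 genes are transcribed.

4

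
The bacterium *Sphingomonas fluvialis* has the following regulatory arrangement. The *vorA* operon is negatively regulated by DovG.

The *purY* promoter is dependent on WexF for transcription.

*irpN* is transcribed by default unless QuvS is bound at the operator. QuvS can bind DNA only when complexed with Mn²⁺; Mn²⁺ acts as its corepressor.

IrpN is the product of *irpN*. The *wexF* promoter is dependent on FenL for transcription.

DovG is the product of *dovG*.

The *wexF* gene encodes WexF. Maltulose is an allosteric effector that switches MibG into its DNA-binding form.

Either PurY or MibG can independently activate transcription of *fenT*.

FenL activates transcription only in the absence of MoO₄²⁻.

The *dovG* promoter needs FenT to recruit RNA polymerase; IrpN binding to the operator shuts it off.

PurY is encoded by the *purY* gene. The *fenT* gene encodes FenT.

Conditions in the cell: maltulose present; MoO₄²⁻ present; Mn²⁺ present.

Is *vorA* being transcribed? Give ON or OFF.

OFF

MoO₄²⁻ is present, so FenL is inactive.
Required activator FenL is absent, so *wexF* is not transcribed.
So WexF is not produced.
Required activator WexF is absent, so *purY* is not transcribed.
So PurY is not produced.
Maltulose is present, so MibG is active.
Activator MibG is present, so *fenT* is transcribed.
So FenT is produced and active.
Mn²⁺ is present, so QuvS is active.
With repressor QuvS bound, *irpN* is not transcribed.
So IrpN is not produced.
No repressor is bound and FenT is active, so *dovG* is transcribed.
So DovG is produced and active.
With repressor DovG bound, *vorA* is not transcribed.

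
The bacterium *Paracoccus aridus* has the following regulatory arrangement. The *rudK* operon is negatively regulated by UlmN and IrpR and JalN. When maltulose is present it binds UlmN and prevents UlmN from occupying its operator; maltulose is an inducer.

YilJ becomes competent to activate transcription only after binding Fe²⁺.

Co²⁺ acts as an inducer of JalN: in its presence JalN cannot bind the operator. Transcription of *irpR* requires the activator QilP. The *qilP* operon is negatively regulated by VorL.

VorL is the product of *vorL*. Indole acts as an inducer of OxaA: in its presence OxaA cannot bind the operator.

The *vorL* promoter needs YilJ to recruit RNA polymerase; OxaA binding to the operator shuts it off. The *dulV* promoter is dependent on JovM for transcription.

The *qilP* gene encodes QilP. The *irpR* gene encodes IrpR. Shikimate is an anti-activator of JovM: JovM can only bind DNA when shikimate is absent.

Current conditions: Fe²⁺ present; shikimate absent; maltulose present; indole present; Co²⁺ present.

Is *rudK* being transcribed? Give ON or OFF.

ON

Maltulose is present, so UlmN is inactive.
Fe²⁺ is present, so YilJ is active.
Indole is present, so OxaA is inactive.
No repressor is bound and YilJ is active, so *vorL* is transcribed.
So VorL is produced and active.
With repressor VorL bound, *qilP* is not transcribed.
So QilP is not produced.
Required activator QilP is absent, so *irpR* is not transcribed.
So IrpR is not produced.
Co²⁺ is present, so JalN is inactive.
With no repressor bound, *rudK* is transcribed.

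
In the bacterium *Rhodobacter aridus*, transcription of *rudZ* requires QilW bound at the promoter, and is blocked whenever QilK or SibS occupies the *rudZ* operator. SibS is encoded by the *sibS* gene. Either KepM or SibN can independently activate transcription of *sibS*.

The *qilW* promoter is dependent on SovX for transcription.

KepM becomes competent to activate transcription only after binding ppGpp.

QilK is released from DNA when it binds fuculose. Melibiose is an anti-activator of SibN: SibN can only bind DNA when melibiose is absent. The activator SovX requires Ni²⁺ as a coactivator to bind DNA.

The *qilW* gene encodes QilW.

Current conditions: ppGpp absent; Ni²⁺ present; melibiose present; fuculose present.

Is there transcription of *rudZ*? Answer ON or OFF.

ON

Ni²⁺ is present, so SovX is active.
No repressor is bound and SovX is active, so *qilW* is transcribed.
So QilW is produced and active.
Fuculose is present, so QilK is inactive.
ppGpp is absent, so KepM is inactive.
Melibiose is present, so SibN is inactive.
No activator is available at the *sibS* promoter, so *sibS* is not transcribed.
So SibS is not produced.
No repressor is bound and QilW is active, so *rudZ* is transcribed.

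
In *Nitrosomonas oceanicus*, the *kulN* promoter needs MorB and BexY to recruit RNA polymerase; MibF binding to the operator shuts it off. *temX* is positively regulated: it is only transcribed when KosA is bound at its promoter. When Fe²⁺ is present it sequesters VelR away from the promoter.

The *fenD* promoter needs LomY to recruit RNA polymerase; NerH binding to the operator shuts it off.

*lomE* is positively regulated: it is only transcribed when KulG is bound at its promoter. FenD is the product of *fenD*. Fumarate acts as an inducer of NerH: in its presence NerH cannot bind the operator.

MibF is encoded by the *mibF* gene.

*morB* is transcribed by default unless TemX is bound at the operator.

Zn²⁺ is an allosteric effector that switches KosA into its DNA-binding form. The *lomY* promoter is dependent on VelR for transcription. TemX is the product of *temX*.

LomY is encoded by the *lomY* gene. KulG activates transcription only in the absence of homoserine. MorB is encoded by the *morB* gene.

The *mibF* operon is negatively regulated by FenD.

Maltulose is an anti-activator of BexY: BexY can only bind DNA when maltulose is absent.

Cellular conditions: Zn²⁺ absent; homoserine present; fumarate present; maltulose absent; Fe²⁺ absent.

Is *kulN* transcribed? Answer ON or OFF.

ON

Zn²⁺ is absent, so KosA is inactive.
Required activator KosA is absent, so *temX* is not transcribed.
So TemX is not produced.
With no repressor bound, *morB* is transcribed.
So MorB is produced and active.
Maltulose is absent, so BexY is active.
Fe²⁺ is absent, so VelR is active.
No repressor is bound and VelR is active, so *lomY* is transcribed.
So LomY is produced and active.
Fumarate is present, so NerH is inactive.
No repressor is bound and LomY is active, so *fenD* is transcribed.
So FenD is produced and active.
With repressor FenD bound, *mibF* is not transcribed.
So MibF is not produced.
No repressor is bound and MorB and BexY are active, so *kulN* is transcribed.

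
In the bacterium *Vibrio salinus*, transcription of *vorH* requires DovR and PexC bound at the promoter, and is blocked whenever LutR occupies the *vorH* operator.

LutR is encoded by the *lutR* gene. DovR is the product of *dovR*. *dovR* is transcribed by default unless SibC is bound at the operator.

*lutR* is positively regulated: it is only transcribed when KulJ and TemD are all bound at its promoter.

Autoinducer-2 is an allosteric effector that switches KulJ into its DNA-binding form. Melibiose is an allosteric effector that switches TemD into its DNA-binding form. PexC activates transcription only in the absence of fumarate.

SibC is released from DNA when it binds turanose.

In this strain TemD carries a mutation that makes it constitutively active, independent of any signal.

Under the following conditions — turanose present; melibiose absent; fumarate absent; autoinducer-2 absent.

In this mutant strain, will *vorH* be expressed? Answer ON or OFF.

Turanose is present, so SibC is inactive.
With no repressor bound, *dovR* is transcribed.
So DovR is produced and active.
Fumarate is absent, so PexC is active.
Autoinducer-2 is absent, so KulJ is inactive.
TemD is constitutively active in this strain.
Required activator KulJ is absent, so *lutR* is not transcribed.
So LutR is not produced.
No repressor is bound and DovR and PexC are active, so *vorH* is transcribed.

ON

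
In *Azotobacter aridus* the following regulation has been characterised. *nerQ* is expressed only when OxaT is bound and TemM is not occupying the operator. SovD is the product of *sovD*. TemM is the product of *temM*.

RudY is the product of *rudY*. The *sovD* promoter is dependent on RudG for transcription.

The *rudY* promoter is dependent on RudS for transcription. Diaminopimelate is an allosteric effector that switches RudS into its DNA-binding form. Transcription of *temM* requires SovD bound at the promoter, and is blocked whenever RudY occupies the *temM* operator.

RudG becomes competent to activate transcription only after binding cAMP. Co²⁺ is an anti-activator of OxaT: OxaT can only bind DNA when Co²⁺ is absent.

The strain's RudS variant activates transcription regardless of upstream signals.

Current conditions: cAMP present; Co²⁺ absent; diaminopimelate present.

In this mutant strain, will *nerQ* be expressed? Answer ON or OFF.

ON

Co²⁺ is absent, so OxaT is active.
cAMP is present, so RudG is active.
No repressor is bound and RudG is active, so *sovD* is transcribed.
So SovD is produced and active.
RudS is constitutively active in this strain.
No repressor is bound and RudS is active, so *rudY* is transcribed.
So RudY is produced and active.
With repressor RudY bound, *temM* is not transcribed.
So TemM is not produced.
No repressor is bound and OxaT is active, so *nerQ* is transcribed.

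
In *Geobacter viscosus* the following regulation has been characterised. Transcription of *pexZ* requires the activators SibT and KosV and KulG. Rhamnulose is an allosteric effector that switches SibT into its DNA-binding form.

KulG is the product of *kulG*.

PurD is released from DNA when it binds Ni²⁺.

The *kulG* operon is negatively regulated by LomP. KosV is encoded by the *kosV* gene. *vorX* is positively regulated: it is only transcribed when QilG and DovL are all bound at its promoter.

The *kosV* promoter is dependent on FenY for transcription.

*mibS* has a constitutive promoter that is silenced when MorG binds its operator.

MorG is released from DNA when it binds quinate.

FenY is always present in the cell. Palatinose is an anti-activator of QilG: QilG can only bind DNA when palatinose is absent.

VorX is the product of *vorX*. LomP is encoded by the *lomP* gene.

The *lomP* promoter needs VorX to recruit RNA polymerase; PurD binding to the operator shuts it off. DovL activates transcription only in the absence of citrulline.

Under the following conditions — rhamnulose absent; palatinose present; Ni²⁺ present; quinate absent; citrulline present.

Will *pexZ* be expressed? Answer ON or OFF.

Rhamnulose is absent, so SibT is inactive.
FenY is produced constitutively and is active.
No repressor is bound and FenY is active, so *kosV* is transcribed.
So KosV is produced and active.
Palatinose is present, so QilG is inactive.
Citrulline is present, so DovL is inactive.
Required activator QilG is absent, so *vorX* is not transcribed.
So VorX is not produced.
Ni²⁺ is present, so PurD is inactive.
Required activator VorX is absent, so *lomP* is not transcribed.
So LomP is not produced.
With no repressor bound, *kulG* is transcribed.
So KulG is produced and active.
Required activator SibT is absent, so *pexZ* is not transcribed.

OFF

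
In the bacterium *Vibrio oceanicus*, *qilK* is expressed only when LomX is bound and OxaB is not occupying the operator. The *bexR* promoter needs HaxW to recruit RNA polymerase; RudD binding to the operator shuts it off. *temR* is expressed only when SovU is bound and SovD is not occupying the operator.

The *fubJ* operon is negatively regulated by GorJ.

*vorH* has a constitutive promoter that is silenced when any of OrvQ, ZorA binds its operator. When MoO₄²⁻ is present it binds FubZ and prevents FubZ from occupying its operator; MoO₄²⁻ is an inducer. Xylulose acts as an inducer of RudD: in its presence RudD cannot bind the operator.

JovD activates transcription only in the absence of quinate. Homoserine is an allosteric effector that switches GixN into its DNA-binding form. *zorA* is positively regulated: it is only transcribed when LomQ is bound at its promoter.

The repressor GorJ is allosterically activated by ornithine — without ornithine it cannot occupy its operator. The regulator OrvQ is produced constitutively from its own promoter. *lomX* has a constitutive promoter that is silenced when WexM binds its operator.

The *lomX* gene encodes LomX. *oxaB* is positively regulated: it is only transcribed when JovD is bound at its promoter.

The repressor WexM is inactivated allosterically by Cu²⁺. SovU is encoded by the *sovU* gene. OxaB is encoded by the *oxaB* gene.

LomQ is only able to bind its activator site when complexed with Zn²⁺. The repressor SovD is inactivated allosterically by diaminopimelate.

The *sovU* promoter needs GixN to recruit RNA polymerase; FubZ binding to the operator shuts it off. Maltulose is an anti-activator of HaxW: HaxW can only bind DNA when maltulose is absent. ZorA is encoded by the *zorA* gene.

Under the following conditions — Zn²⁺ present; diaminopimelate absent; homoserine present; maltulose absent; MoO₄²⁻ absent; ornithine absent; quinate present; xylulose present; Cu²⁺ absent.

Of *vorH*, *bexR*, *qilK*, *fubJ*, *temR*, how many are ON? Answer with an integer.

OrvQ is produced constitutively and is active.
Zn²⁺ is present, so LomQ is active.
No repressor is bound and LomQ is active, so *zorA* is transcribed.
So ZorA is produced and active.
With repressor OrvQ bound, *vorH* is not transcribed.
→ *vorH* is OFF.
Maltulose is absent, so HaxW is active.
Xylulose is present, so RudD is inactive.
No repressor is bound and HaxW is active, so *bexR* is transcribed.
→ *bexR* is ON.
Cu²⁺ is absent, so WexM is active.
With repressor WexM bound, *lomX* is not transcribed.
So LomX is not produced.
Quinate is present, so JovD is inactive.
Required activator JovD is absent, so *oxaB* is not transcribed.
So OxaB is not produced.
Required activator LomX is absent, so *qilK* is not transcribed.
→ *qilK* is OFF.
Ornithine is absent, so GorJ is inactive.
With no repressor bound, *fubJ* is transcribed.
→ *fubJ* is ON.
MoO₄²⁻ is absent, so FubZ is active.
Homoserine is present, so GixN is active.
With repressor FubZ bound, *sovU* is not transcribed.
So SovU is not produced.
Diaminopimelate is absent, so SovD is active.
With repressor SovD bound, *temR* is not transcribed.
→ *temR* is OFF.
2 of the 5 genes are transcribed.

2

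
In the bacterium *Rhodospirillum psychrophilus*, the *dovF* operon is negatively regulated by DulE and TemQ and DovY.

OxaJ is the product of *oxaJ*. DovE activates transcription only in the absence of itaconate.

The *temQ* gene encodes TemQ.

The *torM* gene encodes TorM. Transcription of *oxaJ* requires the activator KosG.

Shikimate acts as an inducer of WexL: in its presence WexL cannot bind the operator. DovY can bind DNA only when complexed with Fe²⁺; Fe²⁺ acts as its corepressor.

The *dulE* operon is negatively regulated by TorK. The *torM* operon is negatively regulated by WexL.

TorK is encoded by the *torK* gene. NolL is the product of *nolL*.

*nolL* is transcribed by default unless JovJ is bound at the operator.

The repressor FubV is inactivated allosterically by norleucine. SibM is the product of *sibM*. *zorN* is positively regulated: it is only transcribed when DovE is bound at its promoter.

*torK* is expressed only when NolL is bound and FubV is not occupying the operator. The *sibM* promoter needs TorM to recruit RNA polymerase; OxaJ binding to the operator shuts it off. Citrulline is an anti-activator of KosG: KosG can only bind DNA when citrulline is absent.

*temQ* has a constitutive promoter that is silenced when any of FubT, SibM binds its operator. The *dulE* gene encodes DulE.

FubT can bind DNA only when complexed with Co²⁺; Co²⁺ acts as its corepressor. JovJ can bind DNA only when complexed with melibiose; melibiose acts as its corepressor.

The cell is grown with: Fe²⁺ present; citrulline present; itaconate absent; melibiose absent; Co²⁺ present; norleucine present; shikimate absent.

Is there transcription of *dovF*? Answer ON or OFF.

OFF

Norleucine is present, so FubV is inactive.
Melibiose is absent, so JovJ is inactive.
With no repressor bound, *nolL* is transcribed.
So NolL is produced and active.
No repressor is bound and NolL is active, so *torK* is transcribed.
So TorK is produced and active.
With repressor TorK bound, *dulE* is not transcribed.
So DulE is not produced.
Co²⁺ is present, so FubT is active.
Citrulline is present, so KosG is inactive.
Required activator KosG is absent, so *oxaJ* is not transcribed.
So OxaJ is not produced.
Shikimate is absent, so WexL is active.
With repressor WexL bound, *torM* is not transcribed.
So TorM is not produced.
Required activator TorM is absent, so *sibM* is not transcribed.
So SibM is not produced.
With repressor FubT bound, *temQ* is not transcribed.
So TemQ is not produced.
Fe²⁺ is present, so DovY is active.
With repressor DovY bound, *dovF* is not transcribed.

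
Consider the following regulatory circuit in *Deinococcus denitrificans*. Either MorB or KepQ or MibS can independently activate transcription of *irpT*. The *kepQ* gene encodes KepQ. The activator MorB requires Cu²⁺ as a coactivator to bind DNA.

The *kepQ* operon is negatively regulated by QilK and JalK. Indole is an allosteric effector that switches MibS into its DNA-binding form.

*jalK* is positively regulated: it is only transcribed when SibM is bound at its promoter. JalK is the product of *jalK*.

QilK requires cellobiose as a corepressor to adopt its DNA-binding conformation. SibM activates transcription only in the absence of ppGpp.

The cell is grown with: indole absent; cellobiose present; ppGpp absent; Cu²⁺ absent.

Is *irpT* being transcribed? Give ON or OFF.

OFF

Cu²⁺ is absent, so MorB is inactive.
Cellobiose is present, so QilK is active.
ppGpp is absent, so SibM is active.
No repressor is bound and SibM is active, so *jalK* is transcribed.
So JalK is produced and active.
With repressor QilK bound, *kepQ* is not transcribed.
So KepQ is not produced.
Indole is absent, so MibS is inactive.
No activator is available at the *irpT* promoter, so *irpT* is not transcribed.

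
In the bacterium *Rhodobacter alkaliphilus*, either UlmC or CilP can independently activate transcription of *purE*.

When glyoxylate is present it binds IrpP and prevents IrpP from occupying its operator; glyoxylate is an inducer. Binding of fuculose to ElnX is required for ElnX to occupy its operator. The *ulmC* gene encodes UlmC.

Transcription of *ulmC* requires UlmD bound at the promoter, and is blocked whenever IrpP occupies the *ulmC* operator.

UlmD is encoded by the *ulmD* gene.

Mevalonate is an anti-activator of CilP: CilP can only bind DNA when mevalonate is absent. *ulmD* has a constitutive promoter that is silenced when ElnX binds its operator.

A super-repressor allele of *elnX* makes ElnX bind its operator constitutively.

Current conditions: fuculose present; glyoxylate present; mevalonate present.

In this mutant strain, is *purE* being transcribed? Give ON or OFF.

OFF

ElnX is constitutively active in this strain.
With repressor ElnX bound, *ulmD* is not transcribed.
So UlmD is not produced.
Glyoxylate is present, so IrpP is inactive.
Required activator UlmD is absent, so *ulmC* is not transcribed.
So UlmC is not produced.
Mevalonate is present, so CilP is inactive.
No activator is available at the *purE* promoter, so *purE* is not transcribed.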